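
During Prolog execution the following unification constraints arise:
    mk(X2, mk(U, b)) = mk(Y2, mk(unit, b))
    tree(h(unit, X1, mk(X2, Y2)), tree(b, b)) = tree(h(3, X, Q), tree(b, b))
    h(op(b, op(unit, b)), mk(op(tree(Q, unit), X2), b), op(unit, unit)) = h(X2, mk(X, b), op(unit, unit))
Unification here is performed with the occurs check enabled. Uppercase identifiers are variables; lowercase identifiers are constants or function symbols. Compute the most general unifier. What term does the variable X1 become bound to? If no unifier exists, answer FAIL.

Decompose mk/2: X2 = Y2,  mk(U, b) = mk(unit, b).
Bind X2 := Y2; substituting into the 2 remaining equations that mention X2 gives: tree(h(unit, X1, mk(Y2, Y2)), tree(b, b)) = tree(h(3, X, Q), tree(b, b)),  h(op(b, op(unit, b)), mk(op(tree(Q, unit), Y2), b), op(unit, unit)) = h(Y2, mk(X, b), op(unit, unit)).
Decompose mk/2: U = unit,  b = b.
Bind U := unit; no other remaining equation mentions U.
Delete trivial equation b = b.
Decompose tree/2: h(unit, X1, mk(Y2, Y2)) = h(3, X, Q),  tree(b, b) = tree(b, b).
Decompose h/3: unit = 3,  X1 = X,  mk(Y2, Y2) = Q.
Clash: constants unit and 3 differ; no unifier exists.

FAIL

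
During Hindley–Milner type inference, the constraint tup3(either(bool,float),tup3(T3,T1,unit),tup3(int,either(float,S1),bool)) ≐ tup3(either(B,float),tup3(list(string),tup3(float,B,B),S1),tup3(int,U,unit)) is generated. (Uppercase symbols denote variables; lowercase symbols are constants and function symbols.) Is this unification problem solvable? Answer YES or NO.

NO

Decompose tup3/3: either(bool,float) ≐ either(B,float),  tup3(T3,T1,unit) ≐ tup3(list(string),tup3(float,B,B),S1),  tup3(int,either(float,S1),bool) ≐ tup3(int,U,unit).
Decompose either/2: bool ≐ B,  float ≐ float.
Bind B := bool; substituting into the one remaining equation that mentions B gives: tup3(T3,T1,unit) ≐ tup3(list(string),tup3(float,bool,bool),S1).
Delete trivial equation float ≐ float.
Decompose tup3/3: T3 ≐ list(string),  T1 ≐ tup3(float,bool,bool),  unit ≐ S1.
Bind T3 := list(string); no other remaining equation mentions T3.
Bind T1 := tup3(float,bool,bool); no other remaining equation mentions T1.
Bind S1 := unit; substituting into the remaining equation gives: tup3(int,either(float,unit),bool) ≐ tup3(int,U,unit).
Decompose tup3/3: int ≐ int,  either(float,unit) ≐ U,  bool ≐ unit.
Delete trivial equation int ≐ int.
Bind U := either(float,unit); no other remaining equation mentions U.
Clash: constants bool and unit differ; no unifier exists.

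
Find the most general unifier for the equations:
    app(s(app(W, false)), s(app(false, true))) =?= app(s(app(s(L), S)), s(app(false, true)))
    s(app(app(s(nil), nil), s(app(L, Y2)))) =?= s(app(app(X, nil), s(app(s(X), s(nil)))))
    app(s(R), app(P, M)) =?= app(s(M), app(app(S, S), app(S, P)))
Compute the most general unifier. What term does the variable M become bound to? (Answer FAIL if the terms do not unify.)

app(false, app(false, false))

Decompose app/2: s(app(W, false)) =?= s(app(s(L), S)),  s(app(false, true)) =?= s(app(false, true)).
Decompose s/1: app(W, false) =?= app(s(L), S).
Decompose app/2: W =?= s(L),  false =?= S.
Bind W := s(L); no other remaining equation mentions W.
Bind S := false; substituting into the one remaining equation that mentions S gives: app(s(R), app(P, M)) =?= app(s(M), app(app(false, false), app(false, P))).
Delete trivial equation s(app(false, true)) =?= s(app(false, true)).
Decompose s/1: app(app(s(nil), nil), s(app(L, Y2))) =?= app(app(X, nil), s(app(s(X), s(nil)))).
Decompose app/2: app(s(nil), nil) =?= app(X, nil),  s(app(L, Y2)) =?= s(app(s(X), s(nil))).
Decompose app/2: s(nil) =?= X,  nil =?= nil.
Bind X := s(nil); substituting into the one remaining equation that mentions X gives: s(app(L, Y2)) =?= s(app(s(s(nil)), s(nil))).
Delete trivial equation nil =?= nil.
Decompose s/1: app(L, Y2) =?= app(s(s(nil)), s(nil)).
Decompose app/2: L =?= s(s(nil)),  Y2 =?= s(nil).
Bind L := s(s(nil)); no other remaining equation mentions L. Substituting into the earlier binding gives W := s(s(s(nil))).
Bind Y2 := s(nil); no other remaining equation mentions Y2.
Decompose app/2: s(R) =?= s(M),  app(P, M) =?= app(app(false, false), app(false, P)).
Decompose s/1: R =?= M.
Bind R := M; no other remaining equation mentions R.
Decompose app/2: P =?= app(false, false),  M =?= app(false, P).
Bind P := app(false, false); substituting into the remaining equation gives: M =?= app(false, app(false, false)).
Bind M := app(false, app(false, false)). Substituting into the earlier binding gives R := app(false, app(false, false)).
MGU = { W := s(s(s(nil))), S := false, X := s(nil), L := s(s(nil)), Y2 := s(nil), R := app(false, app(false, false)), P := app(false, false), M := app(false, app(false, false)) }, so M := app(false, app(false, false)).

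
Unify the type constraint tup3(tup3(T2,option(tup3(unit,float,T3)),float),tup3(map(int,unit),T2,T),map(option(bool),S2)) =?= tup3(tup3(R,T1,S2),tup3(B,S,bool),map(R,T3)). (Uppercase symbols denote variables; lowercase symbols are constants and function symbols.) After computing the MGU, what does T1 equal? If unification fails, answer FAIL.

Decompose tup3/3: tup3(T2,option(tup3(unit,float,T3)),float) =?= tup3(R,T1,S2),  tup3(map(int,unit),T2,T) =?= tup3(B,S,bool),  map(option(bool),S2) =?= map(R,T3).
Decompose tup3/3: T2 =?= R,  option(tup3(unit,float,T3)) =?= T1,  float =?= S2.
Bind T2 := R; substituting into the one remaining equation that mentions T2 gives: tup3(map(int,unit),R,T) =?= tup3(B,S,bool).
Bind T1 := option(tup3(unit,float,T3)); no other remaining equation mentions T1.
Bind S2 := float; substituting into the one remaining equation that mentions S2 gives: map(option(bool),float) =?= map(R,T3).
Decompose tup3/3: map(int,unit) =?= B,  R =?= S,  T =?= bool.
Bind B := map(int,unit); no other remaining equation mentions B.
Bind R := S; substituting into the one remaining equation that mentions R gives: map(option(bool),float) =?= map(S,T3). Substituting into the earlier binding gives T2 := S.
Bind T := bool; no other remaining equation mentions T.
Decompose map/2: option(bool) =?= S,  float =?= T3.
Bind S := option(bool); no other remaining equation mentions S. Substituting into the earlier bindings gives T2 := option(bool), R := option(bool).
Bind T3 := float. Substituting into the earlier binding gives T1 := option(tup3(unit,float,float)).
MGU = { T2 := option(bool), T1 := option(tup3(unit,float,float)), S2 := float, B := map(int,unit), R := option(bool), T := bool, S := option(bool), T3 := float }, so T1 := option(tup3(unit,float,float)).

option(tup3(unit,float,float))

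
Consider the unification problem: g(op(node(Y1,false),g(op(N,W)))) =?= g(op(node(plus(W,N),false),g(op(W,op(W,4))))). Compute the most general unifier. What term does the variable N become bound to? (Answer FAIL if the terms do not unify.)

FAIL

Decompose g/1: op(node(Y1,false),g(op(N,W))) =?= op(node(plus(W,N),false),g(op(W,op(W,4)))).
Decompose op/2: node(Y1,false) =?= node(plus(W,N),false),  g(op(N,W)) =?= g(op(W,op(W,4))).
Decompose node/2: Y1 =?= plus(W,N),  false =?= false.
Bind Y1 := plus(W,N); no other remaining equation mentions Y1.
Delete trivial equation false =?= false.
Decompose g/1: op(N,W) =?= op(W,op(W,4)).
Decompose op/2: N =?= W,  W =?= op(W,4).
Bind N := W; no other remaining equation mentions N. Substituting into the earlier binding gives Y1 := plus(W,W).
Occurs check fails: W occurs in op(W,4); the equation W =?= op(W,4) has no finite solution.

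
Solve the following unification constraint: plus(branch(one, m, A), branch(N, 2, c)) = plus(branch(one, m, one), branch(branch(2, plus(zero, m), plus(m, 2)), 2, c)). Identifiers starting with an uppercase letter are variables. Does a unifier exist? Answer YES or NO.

YES

Decompose plus/2: branch(one, m, A) = branch(one, m, one),  branch(N, 2, c) = branch(branch(2, plus(zero, m), plus(m, 2)), 2, c).
Decompose branch/3: one = one,  m = m,  A = one.
Delete trivial equation one = one.
Delete trivial equation m = m.
Bind A := one; no other remaining equation mentions A.
Decompose branch/3: N = branch(2, plus(zero, m), plus(m, 2)),  2 = 2,  c = c.
Bind N := branch(2, plus(zero, m), plus(m, 2)); no other remaining equation mentions N.
Delete trivial equation 2 = 2.
Delete trivial equation c = c.
No equations remain and no clash or occurs-check failure arose, so a unifier exists.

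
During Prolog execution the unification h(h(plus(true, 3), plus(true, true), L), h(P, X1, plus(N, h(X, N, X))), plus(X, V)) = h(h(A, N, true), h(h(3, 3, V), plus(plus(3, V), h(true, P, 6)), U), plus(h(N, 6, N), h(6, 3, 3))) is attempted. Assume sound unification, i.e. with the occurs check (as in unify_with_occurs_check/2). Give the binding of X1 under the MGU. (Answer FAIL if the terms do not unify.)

Decompose h/3: h(plus(true, 3), plus(true, true), L) = h(A, N, true),  h(P, X1, plus(N, h(X, N, X))) = h(h(3, 3, V), plus(plus(3, V), h(true, P, 6)), U),  plus(X, V) = plus(h(N, 6, N), h(6, 3, 3)).
Decompose h/3: plus(true, 3) = A,  plus(true, true) = N,  L = true.
Bind A := plus(true, 3); no other remaining equation mentions A.
Bind N := plus(true, true); substituting into the 2 remaining equations that mention N gives: h(P, X1, plus(plus(true, true), h(X, plus(true, true), X))) = h(h(3, 3, V), plus(plus(3, V), h(true, P, 6)), U),  plus(X, V) = plus(h(plus(true, true), 6, plus(true, true)), h(6, 3, 3)).
Bind L := true; no other remaining equation mentions L.
Decompose h/3: P = h(3, 3, V),  X1 = plus(plus(3, V), h(true, P, 6)),  plus(plus(true, true), h(X, plus(true, true), X)) = U.
Bind P := h(3, 3, V); substituting into the one remaining equation that mentions P gives: X1 = plus(plus(3, V), h(true, h(3, 3, V), 6)).
Bind X1 := plus(plus(3, V), h(true, h(3, 3, V), 6)); no other remaining equation mentions X1.
Bind U := plus(plus(true, true), h(X, plus(true, true), X)); no other remaining equation mentions U.
Decompose plus/2: X = h(plus(true, true), 6, plus(true, true)),  V = h(6, 3, 3).
Bind X := h(plus(true, true), 6, plus(true, true)); no other remaining equation mentions X. Substituting into the earlier binding gives U := plus(plus(true, true), h(h(plus(true, true), 6, plus(true, true)), plus(true, true), h(plus(true, true), 6, plus(true, true)))).
Bind V := h(6, 3, 3). Substituting into the earlier bindings gives P := h(3, 3, h(6, 3, 3)), X1 := plus(plus(3, h(6, 3, 3)), h(true, h(3, 3, h(6, 3, 3)), 6)).
MGU = { A -> plus(true, 3), N -> plus(true, true), L -> true, P -> h(3, 3, h(6, 3, 3)), X1 -> plus(plus(3, h(6, 3, 3)), h(true, h(3, 3, h(6, 3, 3)), 6)), U -> plus(plus(true, true), h(h(plus(true, true), 6, plus(true, true)), plus(true, true), h(plus(true, true), 6, plus(true, true)))), X -> h(plus(true, true), 6, plus(true, true)), V -> h(6, 3, 3) }, so X1 -> plus(plus(3, h(6, 3, 3)), h(true, h(3, 3, h(6, 3, 3)), 6)).

plus(plus(3, h(6, 3, 3)), h(true, h(3, 3, h(6, 3, 3)), 6))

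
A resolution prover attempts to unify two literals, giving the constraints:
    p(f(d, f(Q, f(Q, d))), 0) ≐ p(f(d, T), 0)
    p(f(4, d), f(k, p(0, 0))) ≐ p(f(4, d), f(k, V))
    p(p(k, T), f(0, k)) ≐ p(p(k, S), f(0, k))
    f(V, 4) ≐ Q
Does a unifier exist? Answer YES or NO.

YES

Decompose p/2: f(d, f(Q, f(Q, d))) ≐ f(d, T),  0 ≐ 0.
Decompose f/2: d ≐ d,  f(Q, f(Q, d)) ≐ T.
Delete trivial equation d ≐ d.
Bind T := f(Q, f(Q, d)); substituting into the one remaining equation that mentions T gives: p(p(k, f(Q, f(Q, d))), f(0, k)) ≐ p(p(k, S), f(0, k)).
Delete trivial equation 0 ≐ 0.
Decompose p/2: f(4, d) ≐ f(4, d),  f(k, p(0, 0)) ≐ f(k, V).
Delete trivial equation f(4, d) ≐ f(4, d).
Decompose f/2: k ≐ k,  p(0, 0) ≐ V.
Delete trivial equation k ≐ k.
Bind V := p(0, 0); substituting into the one remaining equation that mentions V gives: f(p(0, 0), 4) ≐ Q.
Decompose p/2: p(k, f(Q, f(Q, d))) ≐ p(k, S),  f(0, k) ≐ f(0, k).
Decompose p/2: k ≐ k,  f(Q, f(Q, d)) ≐ S.
Delete trivial equation k ≐ k.
Bind S := f(Q, f(Q, d)); no other remaining equation mentions S.
Delete trivial equation f(0, k) ≐ f(0, k).
Bind Q := f(p(0, 0), 4). Substituting into the earlier bindings gives T := f(f(p(0, 0), 4), f(f(p(0, 0), 4), d)), S := f(f(p(0, 0), 4), f(f(p(0, 0), 4), d)).
No equations remain and no clash or occurs-check failure arose, so a unifier exists.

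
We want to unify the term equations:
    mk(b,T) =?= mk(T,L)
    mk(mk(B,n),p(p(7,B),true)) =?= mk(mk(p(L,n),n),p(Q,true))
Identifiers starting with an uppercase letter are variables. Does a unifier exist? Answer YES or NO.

YES

Decompose mk/2: b =?= T,  T =?= L.
Bind T := b; substituting into the one remaining equation that mentions T gives: b =?= L.
Bind L := b; substituting into the remaining equation gives: mk(mk(B,n),p(p(7,B),true)) =?= mk(mk(p(b,n),n),p(Q,true)).
Decompose mk/2: mk(B,n) =?= mk(p(b,n),n),  p(p(7,B),true) =?= p(Q,true).
Decompose mk/2: B =?= p(b,n),  n =?= n.
Bind B := p(b,n); substituting into the one remaining equation that mentions B gives: p(p(7,p(b,n)),true) =?= p(Q,true).
Delete trivial equation n =?= n.
Decompose p/2: p(7,p(b,n)) =?= Q,  true =?= true.
Bind Q := p(7,p(b,n)); no other remaining equation mentions Q.
Delete trivial equation true =?= true.
No equations remain and no clash or occurs-check failure arose, so a unifier exists.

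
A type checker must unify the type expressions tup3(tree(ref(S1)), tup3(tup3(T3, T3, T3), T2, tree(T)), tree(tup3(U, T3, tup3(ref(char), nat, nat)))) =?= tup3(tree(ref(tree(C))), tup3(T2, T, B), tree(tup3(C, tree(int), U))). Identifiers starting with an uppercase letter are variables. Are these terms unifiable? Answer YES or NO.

YES

Decompose tup3/3: tree(ref(S1)) =?= tree(ref(tree(C))),  tup3(tup3(T3, T3, T3), T2, tree(T)) =?= tup3(T2, T, B),  tree(tup3(U, T3, tup3(ref(char), nat, nat))) =?= tree(tup3(C, tree(int), U)).
Decompose tree/1: ref(S1) =?= ref(tree(C)).
Decompose ref/1: S1 =?= tree(C).
Bind S1 := tree(C); no other remaining equation mentions S1.
Decompose tup3/3: tup3(T3, T3, T3) =?= T2,  T2 =?= T,  tree(T) =?= B.
Bind T2 := tup3(T3, T3, T3); substituting into the one remaining equation that mentions T2 gives: tup3(T3, T3, T3) =?= T.
Bind T := tup3(T3, T3, T3); substituting into the one remaining equation that mentions T gives: tree(tup3(T3, T3, T3)) =?= B.
Bind B := tree(tup3(T3, T3, T3)); no other remaining equation mentions B.
Decompose tree/1: tup3(U, T3, tup3(ref(char), nat, nat)) =?= tup3(C, tree(int), U).
Decompose tup3/3: U =?= C,  T3 =?= tree(int),  tup3(ref(char), nat, nat) =?= U.
Bind U := C; substituting into the one remaining equation that mentions U gives: tup3(ref(char), nat, nat) =?= C.
Bind T3 := tree(int); no other remaining equation mentions T3. Substituting into the earlier bindings gives T2 := tup3(tree(int), tree(int), tree(int)), T := tup3(tree(int), tree(int), tree(int)), B := tree(tup3(tree(int), tree(int), tree(int))).
Bind C := tup3(ref(char), nat, nat). Substituting into the earlier bindings gives S1 := tree(tup3(ref(char), nat, nat)), U := tup3(ref(char), nat, nat).
No equations remain and no clash or occurs-check failure arose, so a unifier exists.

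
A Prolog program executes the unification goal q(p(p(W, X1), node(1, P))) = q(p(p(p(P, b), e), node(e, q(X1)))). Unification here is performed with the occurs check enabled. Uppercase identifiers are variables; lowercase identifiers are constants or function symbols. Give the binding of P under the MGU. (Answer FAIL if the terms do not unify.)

Decompose q/1: p(p(W, X1), node(1, P)) = p(p(p(P, b), e), node(e, q(X1))).
Decompose p/2: p(W, X1) = p(p(P, b), e),  node(1, P) = node(e, q(X1)).
Decompose p/2: W = p(P, b),  X1 = e.
Bind W := p(P, b); no other remaining equation mentions W.
Bind X1 := e; substituting into the remaining equation gives: node(1, P) = node(e, q(e)).
Decompose node/2: 1 = e,  P = q(e).
Clash: constants 1 and e differ; no unifier exists.

FAIL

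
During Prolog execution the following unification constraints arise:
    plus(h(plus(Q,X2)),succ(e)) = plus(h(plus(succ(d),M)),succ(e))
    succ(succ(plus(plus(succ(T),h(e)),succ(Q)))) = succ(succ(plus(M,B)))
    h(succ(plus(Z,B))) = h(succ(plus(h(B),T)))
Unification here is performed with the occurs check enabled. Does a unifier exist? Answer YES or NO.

YES

Decompose plus/2: h(plus(Q,X2)) = h(plus(succ(d),M)),  succ(e) = succ(e).
Decompose h/1: plus(Q,X2) = plus(succ(d),M).
Decompose plus/2: Q = succ(d),  X2 = M.
Bind Q := succ(d); substituting into the one remaining equation that mentions Q gives: succ(succ(plus(plus(succ(T),h(e)),succ(succ(d))))) = succ(succ(plus(M,B))).
Bind X2 := M; no other remaining equation mentions X2.
Delete trivial equation succ(e) = succ(e).
Decompose succ/1: succ(plus(plus(succ(T),h(e)),succ(succ(d)))) = succ(plus(M,B)).
Decompose succ/1: plus(plus(succ(T),h(e)),succ(succ(d))) = plus(M,B).
Decompose plus/2: plus(succ(T),h(e)) = M,  succ(succ(d)) = B.
Bind M := plus(succ(T),h(e)); no other remaining equation mentions M. Substituting into the earlier binding gives X2 := plus(succ(T),h(e)).
Bind B := succ(succ(d)); substituting into the remaining equation gives: h(succ(plus(Z,succ(succ(d))))) = h(succ(plus(h(succ(succ(d))),T))).
Decompose h/1: succ(plus(Z,succ(succ(d)))) = succ(plus(h(succ(succ(d))),T)).
Decompose succ/1: plus(Z,succ(succ(d))) = plus(h(succ(succ(d))),T).
Decompose plus/2: Z = h(succ(succ(d))),  succ(succ(d)) = T.
Bind Z := h(succ(succ(d))); no other remaining equation mentions Z.
Bind T := succ(succ(d)). Substituting into the earlier bindings gives X2 := plus(succ(succ(succ(d))),h(e)), M := plus(succ(succ(succ(d))),h(e)).
No equations remain and no clash or occurs-check failure arose, so a unifier exists.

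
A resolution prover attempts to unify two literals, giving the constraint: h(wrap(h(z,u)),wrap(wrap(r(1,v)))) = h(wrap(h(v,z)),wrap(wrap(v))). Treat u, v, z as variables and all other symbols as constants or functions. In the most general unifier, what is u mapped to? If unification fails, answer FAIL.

Decompose h/2: wrap(h(z,u)) = wrap(h(v,z)),  wrap(wrap(r(1,v))) = wrap(wrap(v)).
Decompose wrap/1: h(z,u) = h(v,z).
Decompose h/2: z = v,  u = z.
Bind z := v; substituting into the one remaining equation that mentions z gives: u = v.
Bind u := v; no other remaining equation mentions u.
Decompose wrap/1: wrap(r(1,v)) = wrap(v).
Decompose wrap/1: r(1,v) = v.
Occurs check fails: v occurs in r(1,v); the equation v = r(1,v) has no finite solution.

FAIL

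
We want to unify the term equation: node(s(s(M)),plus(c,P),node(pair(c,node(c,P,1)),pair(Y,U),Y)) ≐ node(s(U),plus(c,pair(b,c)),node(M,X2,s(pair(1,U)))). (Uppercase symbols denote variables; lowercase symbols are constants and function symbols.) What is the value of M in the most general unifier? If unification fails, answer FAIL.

Decompose node/3: s(s(M)) ≐ s(U),  plus(c,P) ≐ plus(c,pair(b,c)),  node(pair(c,node(c,P,1)),pair(Y,U),Y) ≐ node(M,X2,s(pair(1,U))).
Decompose s/1: s(M) ≐ U.
Bind U := s(M); substituting into the one remaining equation that mentions U gives: node(pair(c,node(c,P,1)),pair(Y,s(M)),Y) ≐ node(M,X2,s(pair(1,s(M)))).
Decompose plus/2: c ≐ c,  P ≐ pair(b,c).
Delete trivial equation c ≐ c.
Bind P := pair(b,c); substituting into the remaining equation gives: node(pair(c,node(c,pair(b,c),1)),pair(Y,s(M)),Y) ≐ node(M,X2,s(pair(1,s(M)))).
Decompose node/3: pair(c,node(c,pair(b,c),1)) ≐ M,  pair(Y,s(M)) ≐ X2,  Y ≐ s(pair(1,s(M))).
Bind M := pair(c,node(c,pair(b,c),1)); substituting into the remaining equations gives: pair(Y,s(pair(c,node(c,pair(b,c),1)))) ≐ X2,  Y ≐ s(pair(1,s(pair(c,node(c,pair(b,c),1))))). Substituting into the earlier binding gives U := s(pair(c,node(c,pair(b,c),1))).
Bind X2 := pair(Y,s(pair(c,node(c,pair(b,c),1)))); no other remaining equation mentions X2.
Bind Y := s(pair(1,s(pair(c,node(c,pair(b,c),1))))). Substituting into the earlier binding gives X2 := pair(s(pair(1,s(pair(c,node(c,pair(b,c),1))))),s(pair(c,node(c,pair(b,c),1)))).
MGU = { U ↦ s(pair(c,node(c,pair(b,c),1))), P ↦ pair(b,c), M ↦ pair(c,node(c,pair(b,c),1)), X2 ↦ pair(s(pair(1,s(pair(c,node(c,pair(b,c),1))))),s(pair(c,node(c,pair(b,c),1)))), Y ↦ s(pair(1,s(pair(c,node(c,pair(b,c),1))))) }, so M ↦ pair(c,node(c,pair(b,c),1)).

pair(c,node(c,pair(b,c),1))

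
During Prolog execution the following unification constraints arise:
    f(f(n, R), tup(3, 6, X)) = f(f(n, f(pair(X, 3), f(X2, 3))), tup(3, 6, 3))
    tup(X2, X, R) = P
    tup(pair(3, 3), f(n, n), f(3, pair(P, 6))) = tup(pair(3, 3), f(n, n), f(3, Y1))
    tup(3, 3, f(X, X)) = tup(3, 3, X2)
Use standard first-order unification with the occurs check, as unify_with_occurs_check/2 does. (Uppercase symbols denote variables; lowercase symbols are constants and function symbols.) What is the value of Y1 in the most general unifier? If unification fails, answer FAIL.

Decompose f/2: f(n, R) = f(n, f(pair(X, 3), f(X2, 3))),  tup(3, 6, X) = tup(3, 6, 3).
Decompose f/2: n = n,  R = f(pair(X, 3), f(X2, 3)).
Delete trivial equation n = n.
Bind R := f(pair(X, 3), f(X2, 3)); substituting into the one remaining equation that mentions R gives: tup(X2, X, f(pair(X, 3), f(X2, 3))) = P.
Decompose tup/3: 3 = 3,  6 = 6,  X = 3.
Delete trivial equation 3 = 3.
Delete trivial equation 6 = 6.
Bind X := 3; substituting into the 2 remaining equations that mention X gives: tup(X2, 3, f(pair(3, 3), f(X2, 3))) = P,  tup(3, 3, f(3, 3)) = tup(3, 3, X2). Substituting into the earlier binding gives R := f(pair(3, 3), f(X2, 3)).
Bind P := tup(X2, 3, f(pair(3, 3), f(X2, 3))); substituting into the one remaining equation that mentions P gives: tup(pair(3, 3), f(n, n), f(3, pair(tup(X2, 3, f(pair(3, 3), f(X2, 3))), 6))) = tup(pair(3, 3), f(n, n), f(3, Y1)).
Decompose tup/3: pair(3, 3) = pair(3, 3),  f(n, n) = f(n, n),  f(3, pair(tup(X2, 3, f(pair(3, 3), f(X2, 3))), 6)) = f(3, Y1).
Delete trivial equation pair(3, 3) = pair(3, 3).
Delete trivial equation f(n, n) = f(n, n).
Decompose f/2: 3 = 3,  pair(tup(X2, 3, f(pair(3, 3), f(X2, 3))), 6) = Y1.
Delete trivial equation 3 = 3.
Bind Y1 := pair(tup(X2, 3, f(pair(3, 3), f(X2, 3))), 6); no other remaining equation mentions Y1.
Decompose tup/3: 3 = 3,  3 = 3,  f(3, 3) = X2.
Delete trivial equation 3 = 3.
Delete trivial equation 3 = 3.
Bind X2 := f(3, 3). Substituting into the earlier bindings gives R := f(pair(3, 3), f(f(3, 3), 3)), P := tup(f(3, 3), 3, f(pair(3, 3), f(f(3, 3), 3))), Y1 := pair(tup(f(3, 3), 3, f(pair(3, 3), f(f(3, 3), 3))), 6).
MGU = { R -> f(pair(3, 3), f(f(3, 3), 3)), X -> 3, P -> tup(f(3, 3), 3, f(pair(3, 3), f(f(3, 3), 3))), Y1 -> pair(tup(f(3, 3), 3, f(pair(3, 3), f(f(3, 3), 3))), 6), X2 -> f(3, 3) }, so Y1 -> pair(tup(f(3, 3), 3, f(pair(3, 3), f(f(3, 3), 3))), 6).

pair(tup(f(3, 3), 3, f(pair(3, 3), f(f(3, 3), 3))), 6)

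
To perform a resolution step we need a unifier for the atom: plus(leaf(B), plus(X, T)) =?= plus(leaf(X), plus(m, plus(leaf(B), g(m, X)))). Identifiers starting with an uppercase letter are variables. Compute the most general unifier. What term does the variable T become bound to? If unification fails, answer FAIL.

Decompose plus/2: leaf(B) =?= leaf(X),  plus(X, T) =?= plus(m, plus(leaf(B), g(m, X))).
Decompose leaf/1: B =?= X.
Bind B := X; substituting into the remaining equation gives: plus(X, T) =?= plus(m, plus(leaf(X), g(m, X))).
Decompose plus/2: X =?= m,  T =?= plus(leaf(X), g(m, X)).
Bind X := m; substituting into the remaining equation gives: T =?= plus(leaf(m), g(m, m)). Substituting into the earlier binding gives B := m.
Bind T := plus(leaf(m), g(m, m)).
MGU = { B -> m, X -> m, T -> plus(leaf(m), g(m, m)) }, so T -> plus(leaf(m), g(m, m)).

plus(leaf(m), g(m, m))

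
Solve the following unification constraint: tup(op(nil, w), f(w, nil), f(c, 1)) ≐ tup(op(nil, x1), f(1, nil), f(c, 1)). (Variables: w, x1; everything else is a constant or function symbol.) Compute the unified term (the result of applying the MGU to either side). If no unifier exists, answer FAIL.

Decompose tup/3: op(nil, w) ≐ op(nil, x1),  f(w, nil) ≐ f(1, nil),  f(c, 1) ≐ f(c, 1).
Decompose op/2: nil ≐ nil,  w ≐ x1.
Delete trivial equation nil ≐ nil.
Bind w := x1; substituting into the one remaining equation that mentions w gives: f(x1, nil) ≐ f(1, nil).
Decompose f/2: x1 ≐ 1,  nil ≐ nil.
Bind x1 := 1; no other remaining equation mentions x1. Substituting into the earlier binding gives w := 1.
Delete trivial equation nil ≐ nil.
Delete trivial equation f(c, 1) ≐ f(c, 1).
Applying the MGU to either side gives tup(op(nil, 1), f(1, nil), f(c, 1)).

tup(op(nil, 1), f(1, nil), f(c, 1))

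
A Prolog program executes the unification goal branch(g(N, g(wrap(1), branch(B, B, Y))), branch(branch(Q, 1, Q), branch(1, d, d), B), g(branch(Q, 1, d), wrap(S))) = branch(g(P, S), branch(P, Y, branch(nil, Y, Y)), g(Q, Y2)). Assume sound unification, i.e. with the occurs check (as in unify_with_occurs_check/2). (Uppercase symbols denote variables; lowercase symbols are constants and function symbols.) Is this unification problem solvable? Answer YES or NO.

Decompose branch/3: g(N, g(wrap(1), branch(B, B, Y))) = g(P, S),  branch(branch(Q, 1, Q), branch(1, d, d), B) = branch(P, Y, branch(nil, Y, Y)),  g(branch(Q, 1, d), wrap(S)) = g(Q, Y2).
Decompose g/2: N = P,  g(wrap(1), branch(B, B, Y)) = S.
Bind N := P; no other remaining equation mentions N.
Bind S := g(wrap(1), branch(B, B, Y)); substituting into the one remaining equation that mentions S gives: g(branch(Q, 1, d), wrap(g(wrap(1), branch(B, B, Y)))) = g(Q, Y2).
Decompose branch/3: branch(Q, 1, Q) = P,  branch(1, d, d) = Y,  B = branch(nil, Y, Y).
Bind P := branch(Q, 1, Q); no other remaining equation mentions P. Substituting into the earlier binding gives N := branch(Q, 1, Q).
Bind Y := branch(1, d, d); substituting into the remaining equations gives: B = branch(nil, branch(1, d, d), branch(1, d, d)),  g(branch(Q, 1, d), wrap(g(wrap(1), branch(B, B, branch(1, d, d))))) = g(Q, Y2). Substituting into the earlier binding gives S := g(wrap(1), branch(B, B, branch(1, d, d))).
Bind B := branch(nil, branch(1, d, d), branch(1, d, d)); substituting into the remaining equation gives: g(branch(Q, 1, d), wrap(g(wrap(1), branch(branch(nil, branch(1, d, d), branch(1, d, d)), branch(nil, branch(1, d, d), branch(1, d, d)), branch(1, d, d))))) = g(Q, Y2). Substituting into the earlier binding gives S := g(wrap(1), branch(branch(nil, branch(1, d, d), branch(1, d, d)), branch(nil, branch(1, d, d), branch(1, d, d)), branch(1, d, d))).
Decompose g/2: branch(Q, 1, d) = Q,  wrap(g(wrap(1), branch(branch(nil, branch(1, d, d), branch(1, d, d)), branch(nil, branch(1, d, d), branch(1, d, d)), branch(1, d, d)))) = Y2.
Occurs check fails: Q occurs in branch(Q, 1, d); the equation Q = branch(Q, 1, d) has no finite solution.

NO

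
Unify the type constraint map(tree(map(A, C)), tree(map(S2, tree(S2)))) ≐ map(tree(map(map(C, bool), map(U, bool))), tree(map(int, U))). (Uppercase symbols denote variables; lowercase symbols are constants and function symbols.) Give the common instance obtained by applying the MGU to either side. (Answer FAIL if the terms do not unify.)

Decompose map/2: tree(map(A, C)) ≐ tree(map(map(C, bool), map(U, bool))),  tree(map(S2, tree(S2))) ≐ tree(map(int, U)).
Decompose tree/1: map(A, C) ≐ map(map(C, bool), map(U, bool)).
Decompose map/2: A ≐ map(C, bool),  C ≐ map(U, bool).
Bind A := map(C, bool); no other remaining equation mentions A.
Bind C := map(U, bool); no other remaining equation mentions C. Substituting into the earlier binding gives A := map(map(U, bool), bool).
Decompose tree/1: map(S2, tree(S2)) ≐ map(int, U).
Decompose map/2: S2 ≐ int,  tree(S2) ≐ U.
Bind S2 := int; substituting into the remaining equation gives: tree(int) ≐ U.
Bind U := tree(int). Substituting into the earlier bindings gives A := map(map(tree(int), bool), bool), C := map(tree(int), bool).
Applying the MGU to either side gives map(tree(map(map(map(tree(int), bool), bool), map(tree(int), bool))), tree(map(int, tree(int)))).

map(tree(map(map(map(tree(int), bool), bool), map(tree(int), bool))), tree(map(int, tree(int))))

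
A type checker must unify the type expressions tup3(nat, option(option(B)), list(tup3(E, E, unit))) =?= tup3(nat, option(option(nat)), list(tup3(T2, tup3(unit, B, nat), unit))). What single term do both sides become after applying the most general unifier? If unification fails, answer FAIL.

Decompose tup3/3: nat =?= nat,  option(option(B)) =?= option(option(nat)),  list(tup3(E, E, unit)) =?= list(tup3(T2, tup3(unit, B, nat), unit)).
Delete trivial equation nat =?= nat.
Decompose option/1: option(B) =?= option(nat).
Decompose option/1: B =?= nat.
Bind B := nat; substituting into the remaining equation gives: list(tup3(E, E, unit)) =?= list(tup3(T2, tup3(unit, nat, nat), unit)).
Decompose list/1: tup3(E, E, unit) =?= tup3(T2, tup3(unit, nat, nat), unit).
Decompose tup3/3: E =?= T2,  E =?= tup3(unit, nat, nat),  unit =?= unit.
Bind E := T2; substituting into the one remaining equation that mentions E gives: T2 =?= tup3(unit, nat, nat).
Bind T2 := tup3(unit, nat, nat); no other remaining equation mentions T2. Substituting into the earlier binding gives E := tup3(unit, nat, nat).
Delete trivial equation unit =?= unit.
Applying the MGU to either side gives tup3(nat, option(option(nat)), list(tup3(tup3(unit, nat, nat), tup3(unit, nat, nat), unit))).

tup3(nat, option(option(nat)), list(tup3(tup3(unit, nat, nat), tup3(unit, nat, nat), unit)))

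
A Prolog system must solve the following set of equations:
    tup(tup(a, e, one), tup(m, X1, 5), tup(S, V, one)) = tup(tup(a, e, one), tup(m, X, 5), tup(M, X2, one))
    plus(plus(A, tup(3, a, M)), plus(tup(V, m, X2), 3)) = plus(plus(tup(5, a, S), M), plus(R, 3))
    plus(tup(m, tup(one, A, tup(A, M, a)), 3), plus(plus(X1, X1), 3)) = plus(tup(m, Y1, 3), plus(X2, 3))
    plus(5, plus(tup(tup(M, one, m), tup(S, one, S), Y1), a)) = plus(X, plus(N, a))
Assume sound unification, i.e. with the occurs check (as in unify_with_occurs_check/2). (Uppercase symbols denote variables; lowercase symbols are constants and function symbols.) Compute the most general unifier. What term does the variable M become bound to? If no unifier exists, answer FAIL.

Decompose tup/3: tup(a, e, one) = tup(a, e, one),  tup(m, X1, 5) = tup(m, X, 5),  tup(S, V, one) = tup(M, X2, one).
Delete trivial equation tup(a, e, one) = tup(a, e, one).
Decompose tup/3: m = m,  X1 = X,  5 = 5.
Delete trivial equation m = m.
Bind X1 := X; substituting into the one remaining equation that mentions X1 gives: plus(tup(m, tup(one, A, tup(A, M, a)), 3), plus(plus(X, X), 3)) = plus(tup(m, Y1, 3), plus(X2, 3)).
Delete trivial equation 5 = 5.
Decompose tup/3: S = M,  V = X2,  one = one.
Bind S := M; substituting into the 2 remaining equations that mention S gives: plus(plus(A, tup(3, a, M)), plus(tup(V, m, X2), 3)) = plus(plus(tup(5, a, M), M), plus(R, 3)),  plus(5, plus(tup(tup(M, one, m), tup(M, one, M), Y1), a)) = plus(X, plus(N, a)).
Bind V := X2; substituting into the one remaining equation that mentions V gives: plus(plus(A, tup(3, a, M)), plus(tup(X2, m, X2), 3)) = plus(plus(tup(5, a, M), M), plus(R, 3)).
Delete trivial equation one = one.
Decompose plus/2: plus(A, tup(3, a, M)) = plus(tup(5, a, M), M),  plus(tup(X2, m, X2), 3) = plus(R, 3).
Decompose plus/2: A = tup(5, a, M),  tup(3, a, M) = M.
Bind A := tup(5, a, M); substituting into the one remaining equation that mentions A gives: plus(tup(m, tup(one, tup(5, a, M), tup(tup(5, a, M), M, a)), 3), plus(plus(X, X), 3)) = plus(tup(m, Y1, 3), plus(X2, 3)).
Occurs check fails: M occurs in tup(3, a, M); the equation M = tup(3, a, M) has no finite solution.

FAIL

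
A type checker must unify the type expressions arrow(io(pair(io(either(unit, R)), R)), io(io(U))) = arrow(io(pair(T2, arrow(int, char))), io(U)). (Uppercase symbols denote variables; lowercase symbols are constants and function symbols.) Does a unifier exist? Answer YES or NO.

Decompose arrow/2: io(pair(io(either(unit, R)), R)) = io(pair(T2, arrow(int, char))),  io(io(U)) = io(U).
Decompose io/1: pair(io(either(unit, R)), R) = pair(T2, arrow(int, char)).
Decompose pair/2: io(either(unit, R)) = T2,  R = arrow(int, char).
Bind T2 := io(either(unit, R)); no other remaining equation mentions T2.
Bind R := arrow(int, char); no other remaining equation mentions R. Substituting into the earlier binding gives T2 := io(either(unit, arrow(int, char))).
Decompose io/1: io(U) = U.
Occurs check fails: U occurs in io(U); the equation U = io(U) has no finite solution.

NO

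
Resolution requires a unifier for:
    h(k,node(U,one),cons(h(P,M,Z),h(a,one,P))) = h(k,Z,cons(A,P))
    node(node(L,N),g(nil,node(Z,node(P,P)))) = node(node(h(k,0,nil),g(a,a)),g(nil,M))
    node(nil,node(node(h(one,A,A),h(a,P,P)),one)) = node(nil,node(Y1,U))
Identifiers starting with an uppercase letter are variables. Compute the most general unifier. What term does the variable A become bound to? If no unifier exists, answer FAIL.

Decompose h/3: k = k,  node(U,one) = Z,  cons(h(P,M,Z),h(a,one,P)) = cons(A,P).
Delete trivial equation k = k.
Bind Z := node(U,one); substituting into the 2 remaining equations that mention Z gives: cons(h(P,M,node(U,one)),h(a,one,P)) = cons(A,P),  node(node(L,N),g(nil,node(node(U,one),node(P,P)))) = node(node(h(k,0,nil),g(a,a)),g(nil,M)).
Decompose cons/2: h(P,M,node(U,one)) = A,  h(a,one,P) = P.
Bind A := h(P,M,node(U,one)); substituting into the one remaining equation that mentions A gives: node(nil,node(node(h(one,h(P,M,node(U,one)),h(P,M,node(U,one))),h(a,P,P)),one)) = node(nil,node(Y1,U)).
Occurs check fails: P occurs in h(a,one,P); the equation P = h(a,one,P) has no finite solution.

FAIL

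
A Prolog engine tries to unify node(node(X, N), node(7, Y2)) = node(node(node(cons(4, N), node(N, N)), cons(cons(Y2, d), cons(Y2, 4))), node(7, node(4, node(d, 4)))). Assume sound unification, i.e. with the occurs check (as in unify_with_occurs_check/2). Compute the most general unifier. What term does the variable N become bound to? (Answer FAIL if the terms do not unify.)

cons(cons(node(4, node(d, 4)), d), cons(node(4, node(d, 4)), 4))

Decompose node/2: node(X, N) = node(node(cons(4, N), node(N, N)), cons(cons(Y2, d), cons(Y2, 4))),  node(7, Y2) = node(7, node(4, node(d, 4))).
Decompose node/2: X = node(cons(4, N), node(N, N)),  N = cons(cons(Y2, d), cons(Y2, 4)).
Bind X := node(cons(4, N), node(N, N)); no other remaining equation mentions X.
Bind N := cons(cons(Y2, d), cons(Y2, 4)); no other remaining equation mentions N. Substituting into the earlier binding gives X := node(cons(4, cons(cons(Y2, d), cons(Y2, 4))), node(cons(cons(Y2, d), cons(Y2, 4)), cons(cons(Y2, d), cons(Y2, 4)))).
Decompose node/2: 7 = 7,  Y2 = node(4, node(d, 4)).
Delete trivial equation 7 = 7.
Bind Y2 := node(4, node(d, 4)). Substituting into the earlier bindings gives X := node(cons(4, cons(cons(node(4, node(d, 4)), d), cons(node(4, node(d, 4)), 4))), node(cons(cons(node(4, node(d, 4)), d), cons(node(4, node(d, 4)), 4)), cons(cons(node(4, node(d, 4)), d), cons(node(4, node(d, 4)), 4)))), N := cons(cons(node(4, node(d, 4)), d), cons(node(4, node(d, 4)), 4)).
MGU = { X = node(cons(4, cons(cons(node(4, node(d, 4)), d), cons(node(4, node(d, 4)), 4))), node(cons(cons(node(4, node(d, 4)), d), cons(node(4, node(d, 4)), 4)), cons(cons(node(4, node(d, 4)), d), cons(node(4, node(d, 4)), 4)))), N = cons(cons(node(4, node(d, 4)), d), cons(node(4, node(d, 4)), 4)), Y2 = node(4, node(d, 4)) }, so N = cons(cons(node(4, node(d, 4)), d), cons(node(4, node(d, 4)), 4)).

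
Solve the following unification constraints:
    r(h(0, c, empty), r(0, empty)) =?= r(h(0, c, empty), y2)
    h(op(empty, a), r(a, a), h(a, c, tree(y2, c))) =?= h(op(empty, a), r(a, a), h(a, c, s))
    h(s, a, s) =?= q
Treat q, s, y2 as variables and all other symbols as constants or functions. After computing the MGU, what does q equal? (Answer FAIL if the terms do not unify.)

Decompose r/2: h(0, c, empty) =?= h(0, c, empty),  r(0, empty) =?= y2.
Delete trivial equation h(0, c, empty) =?= h(0, c, empty).
Bind y2 := r(0, empty); substituting into the one remaining equation that mentions y2 gives: h(op(empty, a), r(a, a), h(a, c, tree(r(0, empty), c))) =?= h(op(empty, a), r(a, a), h(a, c, s)).
Decompose h/3: op(empty, a) =?= op(empty, a),  r(a, a) =?= r(a, a),  h(a, c, tree(r(0, empty), c)) =?= h(a, c, s).
Delete trivial equation op(empty, a) =?= op(empty, a).
Delete trivial equation r(a, a) =?= r(a, a).
Decompose h/3: a =?= a,  c =?= c,  tree(r(0, empty), c) =?= s.
Delete trivial equation a =?= a.
Delete trivial equation c =?= c.
Bind s := tree(r(0, empty), c); substituting into the remaining equation gives: h(tree(r(0, empty), c), a, tree(r(0, empty), c)) =?= q.
Bind q := h(tree(r(0, empty), c), a, tree(r(0, empty), c)).
MGU = { y2 -> r(0, empty), s -> tree(r(0, empty), c), q -> h(tree(r(0, empty), c), a, tree(r(0, empty), c)) }, so q -> h(tree(r(0, empty), c), a, tree(r(0, empty), c)).

h(tree(r(0, empty), c), a, tree(r(0, empty), c))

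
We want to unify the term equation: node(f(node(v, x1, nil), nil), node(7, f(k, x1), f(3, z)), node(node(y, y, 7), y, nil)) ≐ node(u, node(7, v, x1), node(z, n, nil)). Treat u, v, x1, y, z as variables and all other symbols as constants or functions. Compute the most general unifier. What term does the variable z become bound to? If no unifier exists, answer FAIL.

node(n, n, 7)

Decompose node/3: f(node(v, x1, nil), nil) ≐ u,  node(7, f(k, x1), f(3, z)) ≐ node(7, v, x1),  node(node(y, y, 7), y, nil) ≐ node(z, n, nil).
Bind u := f(node(v, x1, nil), nil); no other remaining equation mentions u.
Decompose node/3: 7 ≐ 7,  f(k, x1) ≐ v,  f(3, z) ≐ x1.
Delete trivial equation 7 ≐ 7.
Bind v := f(k, x1); no other remaining equation mentions v. Substituting into the earlier binding gives u := f(node(f(k, x1), x1, nil), nil).
Bind x1 := f(3, z); no other remaining equation mentions x1. Substituting into the earlier bindings gives u := f(node(f(k, f(3, z)), f(3, z), nil), nil), v := f(k, f(3, z)).
Decompose node/3: node(y, y, 7) ≐ z,  y ≐ n,  nil ≐ nil.
Bind z := node(y, y, 7); no other remaining equation mentions z. Substituting into the earlier bindings gives u := f(node(f(k, f(3, node(y, y, 7))), f(3, node(y, y, 7)), nil), nil), v := f(k, f(3, node(y, y, 7))), x1 := f(3, node(y, y, 7)).
Bind y := n; no other remaining equation mentions y. Substituting into the earlier bindings gives u := f(node(f(k, f(3, node(n, n, 7))), f(3, node(n, n, 7)), nil), nil), v := f(k, f(3, node(n, n, 7))), x1 := f(3, node(n, n, 7)), z := node(n, n, 7).
Delete trivial equation nil ≐ nil.
MGU = { u := f(node(f(k, f(3, node(n, n, 7))), f(3, node(n, n, 7)), nil), nil), v := f(k, f(3, node(n, n, 7))), x1 := f(3, node(n, n, 7)), z := node(n, n, 7), y := n }, so z := node(n, n, 7).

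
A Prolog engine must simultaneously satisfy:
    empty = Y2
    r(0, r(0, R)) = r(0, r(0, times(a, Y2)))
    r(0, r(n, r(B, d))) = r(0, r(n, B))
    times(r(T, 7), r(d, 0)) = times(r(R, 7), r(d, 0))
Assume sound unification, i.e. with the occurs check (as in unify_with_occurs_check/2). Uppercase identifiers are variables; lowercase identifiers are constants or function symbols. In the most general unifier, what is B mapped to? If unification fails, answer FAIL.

Bind Y2 := empty; substituting into the one remaining equation that mentions Y2 gives: r(0, r(0, R)) = r(0, r(0, times(a, empty))).
Decompose r/2: 0 = 0,  r(0, R) = r(0, times(a, empty)).
Delete trivial equation 0 = 0.
Decompose r/2: 0 = 0,  R = times(a, empty).
Delete trivial equation 0 = 0.
Bind R := times(a, empty); substituting into the one remaining equation that mentions R gives: times(r(T, 7), r(d, 0)) = times(r(times(a, empty), 7), r(d, 0)).
Decompose r/2: 0 = 0,  r(n, r(B, d)) = r(n, B).
Delete trivial equation 0 = 0.
Decompose r/2: n = n,  r(B, d) = B.
Delete trivial equation n = n.
Occurs check fails: B occurs in r(B, d); the equation B = r(B, d) has no finite solution.

FAIL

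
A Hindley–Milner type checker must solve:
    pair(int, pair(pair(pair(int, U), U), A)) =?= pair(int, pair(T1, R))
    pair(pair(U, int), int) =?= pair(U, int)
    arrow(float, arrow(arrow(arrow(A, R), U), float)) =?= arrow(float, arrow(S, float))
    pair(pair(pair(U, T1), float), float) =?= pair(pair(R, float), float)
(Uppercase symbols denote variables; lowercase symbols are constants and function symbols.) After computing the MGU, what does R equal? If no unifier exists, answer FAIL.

Decompose pair/2: int =?= int,  pair(pair(pair(int, U), U), A) =?= pair(T1, R).
Delete trivial equation int =?= int.
Decompose pair/2: pair(pair(int, U), U) =?= T1,  A =?= R.
Bind T1 := pair(pair(int, U), U); substituting into the one remaining equation that mentions T1 gives: pair(pair(pair(U, pair(pair(int, U), U)), float), float) =?= pair(pair(R, float), float).
Bind A := R; substituting into the one remaining equation that mentions A gives: arrow(float, arrow(arrow(arrow(R, R), U), float)) =?= arrow(float, arrow(S, float)).
Decompose pair/2: pair(U, int) =?= U,  int =?= int.
Occurs check fails: U occurs in pair(U, int); the equation U =?= pair(U, int) has no finite solution.

FAIL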